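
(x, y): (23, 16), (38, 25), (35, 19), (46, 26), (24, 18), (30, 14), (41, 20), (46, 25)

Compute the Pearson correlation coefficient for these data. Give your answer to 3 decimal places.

0.822

n = 8, Σx = 283, Σy = 163, Σx² = 10587, Σy² = 3463, Σxy = 6001
nΣxy − ΣxΣy = 48008 − 46129 = 1879
nΣx² − (Σx)² = 84696 − 80089 = 4607; nΣy² − (Σy)² = 27704 − 26569 = 1135
r = 1879 / √(4607 × 1135) = 1879 / 2286.6887 ≈ 0.822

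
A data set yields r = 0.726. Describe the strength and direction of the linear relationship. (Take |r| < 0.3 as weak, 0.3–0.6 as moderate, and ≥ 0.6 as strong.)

strong positive

r = 0.726 > 0 so the relationship is positive.
|r| = 0.726, which falls in the strong range.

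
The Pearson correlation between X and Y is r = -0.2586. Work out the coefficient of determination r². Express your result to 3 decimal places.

r² = (-0.2586)² = 0.067

0.067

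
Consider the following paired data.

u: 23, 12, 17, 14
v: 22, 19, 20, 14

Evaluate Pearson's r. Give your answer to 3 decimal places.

n = 4, Σu = 66, Σv = 75, Σu² = 1158, Σv² = 1441, Σuv = 1270
nΣuv − ΣuΣv = 5080 − 4950 = 130
nΣu² − (Σu)² = 4632 − 4356 = 276; nΣv² − (Σv)² = 5764 − 5625 = 139
r = 130 / √(276 × 139) = 130 / 195.8673 ≈ 0.664

0.664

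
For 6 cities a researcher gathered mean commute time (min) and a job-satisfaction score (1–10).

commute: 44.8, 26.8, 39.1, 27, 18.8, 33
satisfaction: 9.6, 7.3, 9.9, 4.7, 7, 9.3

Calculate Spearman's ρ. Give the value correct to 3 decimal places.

Rank commute: 6, 2, 5, 3, 1, 4
Rank satisfaction: 5, 3, 6, 1, 2, 4
d = rank(commute) − rank(satisfaction): 1, -1, -1, 2, -1, 0; Σd² = 8
ρ = 1 − 6Σd² / [n(n²−1)] = 1 − 6×8 / (6×35) = 1 − 48/210 ≈ 0.771

0.771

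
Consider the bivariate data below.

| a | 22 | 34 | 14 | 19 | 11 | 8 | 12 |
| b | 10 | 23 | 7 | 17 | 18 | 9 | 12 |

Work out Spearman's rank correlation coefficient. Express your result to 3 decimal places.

0.357

Rank a: 6, 7, 4, 5, 2, 1, 3
Rank b: 3, 7, 1, 5, 6, 2, 4
d = rank(a) − rank(b): 3, 0, 3, 0, -4, -1, -1; Σd² = 36
ρ = 1 − 6Σd² / [n(n²−1)] = 1 − 6×36 / (7×48) = 1 − 216/336 ≈ 0.357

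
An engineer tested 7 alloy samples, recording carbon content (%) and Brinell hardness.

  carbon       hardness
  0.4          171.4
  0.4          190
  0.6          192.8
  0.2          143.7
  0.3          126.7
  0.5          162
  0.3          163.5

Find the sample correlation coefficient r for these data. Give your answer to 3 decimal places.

n = 7, Σx = 2.7, Σy = 1150.1, Σx² = 1.15, Σy² = 192328.63, Σxy = 457.04
nΣxy − ΣxΣy = 3199.28 − 3105.27 = 94.01
nΣx² − (Σx)² = 8.05 − 7.29 = 0.76; nΣy² − (Σy)² = 1346300.41 − 1322730.01 = 23570.4
r = 94.01 / √(0.76 × 23570.4) = 94.01 / 133.8413 ≈ 0.702

0.702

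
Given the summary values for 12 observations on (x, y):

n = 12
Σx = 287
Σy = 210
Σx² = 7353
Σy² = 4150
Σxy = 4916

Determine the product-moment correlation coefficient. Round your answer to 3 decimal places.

r = (nΣxy − ΣxΣy) / √[(nΣx² − (Σx)²)(nΣy² − (Σy)²)]
Numerator: 12×4916 − 287×210 = -1278
Denominator: √[(88236 − 82369)(49800 − 44100)] = √[5867 × 5700] = 5782.8972
r = -1278 / 5782.8972 ≈ -0.221

-0.221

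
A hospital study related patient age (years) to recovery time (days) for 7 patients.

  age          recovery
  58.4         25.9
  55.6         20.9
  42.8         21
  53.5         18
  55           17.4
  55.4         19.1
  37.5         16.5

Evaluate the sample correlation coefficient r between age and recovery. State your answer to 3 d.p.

0.455

n = 7, Σx = 358.2, Σy = 138.8, Σx² = 18696.42, Σy² = 2812.44, Σxy = 7170.29
nΣxy − ΣxΣy = 50192.03 − 49718.16 = 473.87
nΣx² − (Σx)² = 130874.94 − 128307.24 = 2567.7; nΣy² − (Σy)² = 19687.08 − 19265.44 = 421.64
r = 473.87 / √(2567.7 × 421.64) = 473.87 / 1040.5023 ≈ 0.455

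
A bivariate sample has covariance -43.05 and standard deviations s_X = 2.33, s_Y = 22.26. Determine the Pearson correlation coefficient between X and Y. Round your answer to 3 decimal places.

r = Cov(X,Y) / (s_X · s_Y) = -43.05 / (2.33 × 22.26)
  = -43.05 / 51.8658 ≈ -0.830

-0.830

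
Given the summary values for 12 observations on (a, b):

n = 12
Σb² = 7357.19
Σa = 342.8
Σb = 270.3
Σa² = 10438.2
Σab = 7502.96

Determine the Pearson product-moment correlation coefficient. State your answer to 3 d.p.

-0.242

r = (nΣab − ΣaΣb) / √[(nΣa² − (Σa)²)(nΣb² − (Σb)²)]
Numerator: 12×7502.96 − 342.8×270.3 = -2623.32
Denominator: √[(125258.4 − 117511.84)(88286.28 − 73062.09)] = √[7746.56 × 15224.19] = 10859.7929
r = -2623.32 / 10859.7929 ≈ -0.242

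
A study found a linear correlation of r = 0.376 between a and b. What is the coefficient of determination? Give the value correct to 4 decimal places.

0.1414

r² = (0.376)² = 0.1414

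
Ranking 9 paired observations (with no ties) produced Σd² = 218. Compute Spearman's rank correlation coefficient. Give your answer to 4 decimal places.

ρ = 1 − 6Σd² / [n(n²−1)] = 1 − 6×218 / (9×80)
  = 1 − 1308/720 = 1 − 1.81667 ≈ -0.8167

-0.8167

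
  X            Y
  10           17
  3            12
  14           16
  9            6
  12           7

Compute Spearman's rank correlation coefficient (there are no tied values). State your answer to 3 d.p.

0.300

Rank X: 3, 1, 5, 2, 4
Rank Y: 5, 3, 4, 1, 2
d = rank(X) − rank(Y): -2, -2, 1, 1, 2; Σd² = 14
ρ = 1 − 6Σd² / [n(n²−1)] = 1 − 6×14 / (5×24) = 1 − 84/120 ≈ 0.300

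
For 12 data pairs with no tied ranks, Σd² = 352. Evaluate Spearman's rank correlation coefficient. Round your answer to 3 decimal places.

ρ = 1 − 6Σd² / [n(n²−1)] = 1 − 6×352 / (12×143)
  = 1 − 2112/1716 = 1 − 1.2308 ≈ -0.231

-0.231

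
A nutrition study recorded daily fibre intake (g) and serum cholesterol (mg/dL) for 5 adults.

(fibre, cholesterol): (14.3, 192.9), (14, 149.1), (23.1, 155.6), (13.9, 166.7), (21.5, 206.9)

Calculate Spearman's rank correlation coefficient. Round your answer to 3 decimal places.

0.200

Rank fibre: 3, 2, 5, 1, 4
Rank cholesterol: 4, 1, 2, 3, 5
d = rank(fibre) − rank(cholesterol): -1, 1, 3, -2, -1; Σd² = 16
ρ = 1 − 6Σd² / [n(n²−1)] = 1 − 6×16 / (5×24) = 1 − 96/120 ≈ 0.200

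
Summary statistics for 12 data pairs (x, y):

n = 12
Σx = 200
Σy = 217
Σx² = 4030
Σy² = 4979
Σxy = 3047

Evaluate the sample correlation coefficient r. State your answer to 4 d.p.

r = (nΣxy − ΣxΣy) / √[(nΣx² − (Σx)²)(nΣy² − (Σy)²)]
Numerator: 12×3047 − 200×217 = -6836
Denominator: √[(48360 − 40000)(59748 − 47089)] = √[8360 × 12659] = 10287.3340
r = -6836 / 10287.3340 ≈ -0.6645

-0.6645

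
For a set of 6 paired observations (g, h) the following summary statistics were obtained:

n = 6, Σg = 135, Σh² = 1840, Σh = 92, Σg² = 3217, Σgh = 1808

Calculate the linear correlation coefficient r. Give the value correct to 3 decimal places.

r = (nΣgh − ΣgΣh) / √[(nΣg² − (Σg)²)(nΣh² − (Σh)²)]
Numerator: 6×1808 − 135×92 = -1572
Denominator: √[(19302 − 18225)(11040 − 8464)] = √[1077 × 2576] = 1665.6386
r = -1572 / 1665.6386 ≈ -0.944

-0.944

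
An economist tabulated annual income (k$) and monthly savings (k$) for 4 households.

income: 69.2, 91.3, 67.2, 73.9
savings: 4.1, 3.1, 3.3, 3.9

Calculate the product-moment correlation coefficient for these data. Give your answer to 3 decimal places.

n = 4, Σx = 301.6, Σy = 14.4, Σx² = 23101.38, Σy² = 52.52, Σxy = 1076.72
nΣxy − ΣxΣy = 4306.88 − 4343.04 = -36.16
nΣx² − (Σx)² = 92405.52 − 90962.56 = 1442.96; nΣy² − (Σy)² = 210.08 − 207.36 = 2.72
r = -36.16 / √(1442.96 × 2.72) = -36.16 / 62.6486 ≈ -0.577

-0.577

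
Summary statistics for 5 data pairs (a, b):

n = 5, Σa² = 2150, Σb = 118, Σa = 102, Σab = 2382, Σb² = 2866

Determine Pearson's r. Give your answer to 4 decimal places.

-0.3362

r = (nΣab − ΣaΣb) / √[(nΣa² − (Σa)²)(nΣb² − (Σb)²)]
Numerator: 5×2382 − 102×118 = -126
Denominator: √[(10750 − 10404)(14330 − 13924)] = √[346 × 406] = 374.8013
r = -126 / 374.8013 ≈ -0.3362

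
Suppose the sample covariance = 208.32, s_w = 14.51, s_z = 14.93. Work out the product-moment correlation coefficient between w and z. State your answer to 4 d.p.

0.9616

r = Cov(w,z) / (s_w · s_z) = 208.32 / (14.51 × 14.93)
  = 208.32 / 216.6343 ≈ 0.9616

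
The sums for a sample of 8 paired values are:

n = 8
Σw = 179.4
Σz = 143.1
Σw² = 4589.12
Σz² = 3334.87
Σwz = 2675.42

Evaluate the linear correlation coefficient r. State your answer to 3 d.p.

-0.806

r = (nΣwz − ΣwΣz) / √[(nΣw² − (Σw)²)(nΣz² − (Σz)²)]
Numerator: 8×2675.42 − 179.4×143.1 = -4268.78
Denominator: √[(36712.96 − 32184.36)(26678.96 − 20477.61)] = √[4528.6 × 6201.35] = 5299.3805
r = -4268.78 / 5299.3805 ≈ -0.806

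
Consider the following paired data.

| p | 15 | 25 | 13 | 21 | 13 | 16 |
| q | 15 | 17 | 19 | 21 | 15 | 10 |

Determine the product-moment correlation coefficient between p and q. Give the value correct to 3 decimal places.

n = 6, Σp = 103, Σq = 97, Σp² = 1885, Σq² = 1641, Σpq = 1693
nΣpq − ΣpΣq = 10158 − 9991 = 167
nΣp² − (Σp)² = 11310 − 10609 = 701; nΣq² − (Σq)² = 9846 − 9409 = 437
r = 167 / √(701 × 437) = 167 / 553.4772 ≈ 0.302

0.302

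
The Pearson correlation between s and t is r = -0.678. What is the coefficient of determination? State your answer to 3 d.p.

0.460

r² = (-0.678)² = 0.460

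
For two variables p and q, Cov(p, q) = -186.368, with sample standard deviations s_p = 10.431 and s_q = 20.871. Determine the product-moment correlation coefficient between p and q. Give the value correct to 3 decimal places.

r = Cov(p,q) / (s_p · s_q) = -186.368 / (10.431 × 20.871)
  = -186.368 / 217.7054 ≈ -0.856

-0.856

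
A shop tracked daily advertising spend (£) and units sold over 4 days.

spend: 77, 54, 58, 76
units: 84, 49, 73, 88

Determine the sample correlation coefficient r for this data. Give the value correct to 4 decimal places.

n = 4, Σx = 265, Σy = 294, Σx² = 17985, Σy² = 22530, Σxy = 20036
nΣxy − ΣxΣy = 80144 − 77910 = 2234
nΣx² − (Σx)² = 71940 − 70225 = 1715; nΣy² − (Σy)² = 90120 − 86436 = 3684
r = 2234 / √(1715 × 3684) = 2234 / 2513.5751 ≈ 0.8888

0.8888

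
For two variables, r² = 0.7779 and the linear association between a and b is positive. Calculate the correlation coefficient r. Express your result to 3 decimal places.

0.882

|r| = √0.7779 = 0.882
The association is positive, so r = 0.882.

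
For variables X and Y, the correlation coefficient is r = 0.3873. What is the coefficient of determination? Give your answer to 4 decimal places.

0.1500

r² = (0.3873)² = 0.1500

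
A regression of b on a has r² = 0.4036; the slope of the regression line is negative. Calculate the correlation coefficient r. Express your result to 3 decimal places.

|r| = √0.4036 = 0.635
The association is negative, so r = −0.635.

-0.635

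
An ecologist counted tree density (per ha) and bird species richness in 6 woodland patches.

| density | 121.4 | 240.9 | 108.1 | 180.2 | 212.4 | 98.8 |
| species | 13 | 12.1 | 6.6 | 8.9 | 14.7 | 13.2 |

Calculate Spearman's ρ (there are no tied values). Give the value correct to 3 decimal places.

0.086

Rank density: 3, 6, 2, 4, 5, 1
Rank species: 4, 3, 1, 2, 6, 5
d = rank(density) − rank(species): -1, 3, 1, 2, -1, -4; Σd² = 32
ρ = 1 − 6Σd² / [n(n²−1)] = 1 − 6×32 / (6×35) = 1 − 192/210 ≈ 0.086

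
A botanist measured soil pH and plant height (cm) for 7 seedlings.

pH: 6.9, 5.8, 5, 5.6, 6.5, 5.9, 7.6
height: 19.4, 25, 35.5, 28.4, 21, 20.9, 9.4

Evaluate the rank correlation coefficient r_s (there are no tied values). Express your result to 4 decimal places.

-0.9643

Rank pH: 6, 3, 1, 2, 5, 4, 7
Rank height: 2, 5, 7, 6, 4, 3, 1
d = rank(pH) − rank(height): 4, -2, -6, -4, 1, 1, 6; Σd² = 110
ρ = 1 − 6Σd² / [n(n²−1)] = 1 − 6×110 / (7×48) = 1 − 660/336 ≈ -0.9643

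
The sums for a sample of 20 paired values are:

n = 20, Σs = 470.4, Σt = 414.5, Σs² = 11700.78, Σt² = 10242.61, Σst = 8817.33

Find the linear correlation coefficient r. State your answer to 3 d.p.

r = (nΣst − ΣsΣt) / √[(nΣs² − (Σs)²)(nΣt² − (Σt)²)]
Numerator: 20×8817.33 − 470.4×414.5 = -18634.2
Denominator: √[(234015.6 − 221276.16)(204852.2 − 171810.25)] = √[12739.44 × 33041.95] = 20516.7234
r = -18634.2 / 20516.7234 ≈ -0.908

-0.908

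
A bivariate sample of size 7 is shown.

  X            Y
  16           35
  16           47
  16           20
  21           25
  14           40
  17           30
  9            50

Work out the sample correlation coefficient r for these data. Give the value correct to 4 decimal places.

n = 7, ΣX = 109, ΣY = 247, ΣX² = 1775, ΣY² = 9459, ΣXY = 3677
nΣXY − ΣXΣY = 25739 − 26923 = -1184
nΣX² − (ΣX)² = 12425 − 11881 = 544; nΣY² − (ΣY)² = 66213 − 61009 = 5204
r = -1184 / √(544 × 5204) = -1184 / 1682.5504 ≈ -0.7037

-0.7037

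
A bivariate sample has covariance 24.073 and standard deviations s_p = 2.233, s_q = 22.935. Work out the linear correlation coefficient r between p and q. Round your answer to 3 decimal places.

r = Cov(p,q) / (s_p · s_q) = 24.073 / (2.233 × 22.935)
  = 24.073 / 51.2139 ≈ 0.470

0.470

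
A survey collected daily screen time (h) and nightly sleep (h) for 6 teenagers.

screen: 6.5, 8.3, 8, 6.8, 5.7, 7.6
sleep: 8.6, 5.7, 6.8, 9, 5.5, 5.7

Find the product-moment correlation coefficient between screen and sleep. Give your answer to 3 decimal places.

n = 6, Σx = 42.9, Σy = 41.3, Σx² = 311.63, Σy² = 296.43, Σxy = 293.48
nΣxy − ΣxΣy = 1760.88 − 1771.77 = -10.89
nΣx² − (Σx)² = 1869.78 − 1840.41 = 29.37; nΣy² − (Σy)² = 1778.58 − 1705.69 = 72.89
r = -10.89 / √(29.37 × 72.89) = -10.89 / 46.2686 ≈ -0.235

-0.235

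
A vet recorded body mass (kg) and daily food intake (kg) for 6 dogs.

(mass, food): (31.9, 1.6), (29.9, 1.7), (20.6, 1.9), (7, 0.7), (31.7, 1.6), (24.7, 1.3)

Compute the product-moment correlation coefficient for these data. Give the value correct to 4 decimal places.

n = 6, Σx = 145.8, Σy = 8.8, Σx² = 3999.96, Σy² = 13.8, Σxy = 228.74
nΣxy − ΣxΣy = 1372.44 − 1283.04 = 89.4
nΣx² − (Σx)² = 23999.76 − 21257.64 = 2742.12; nΣy² − (Σy)² = 82.8 − 77.44 = 5.36
r = 89.4 / √(2742.12 × 5.36) = 89.4 / 121.2343 ≈ 0.7374

0.7374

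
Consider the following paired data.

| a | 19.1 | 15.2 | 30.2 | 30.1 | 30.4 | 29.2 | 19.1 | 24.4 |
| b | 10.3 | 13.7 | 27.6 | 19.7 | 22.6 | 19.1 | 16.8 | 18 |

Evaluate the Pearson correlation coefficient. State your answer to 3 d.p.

0.809

n = 8, Σa = 197.7, Σb = 147.8, Σa² = 5150.87, Σb² = 2925.44, Σab = 3836.3
nΣab − ΣaΣb = 30690.4 − 29220.06 = 1470.34
nΣa² − (Σa)² = 41206.96 − 39085.29 = 2121.67; nΣb² − (Σb)² = 23403.52 − 21844.84 = 1558.68
r = 1470.34 / √(2121.67 × 1558.68) = 1470.34 / 1818.5171 ≈ 0.809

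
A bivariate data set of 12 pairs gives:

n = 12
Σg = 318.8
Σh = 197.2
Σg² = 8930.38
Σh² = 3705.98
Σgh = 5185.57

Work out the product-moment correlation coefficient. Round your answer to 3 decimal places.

-0.115

r = (nΣgh − ΣgΣh) / √[(nΣg² − (Σg)²)(nΣh² − (Σh)²)]
Numerator: 12×5185.57 − 318.8×197.2 = -640.52
Denominator: √[(107164.56 − 101633.44)(44471.76 − 38887.84)] = √[5531.12 × 5583.92] = 5557.4573
r = -640.52 / 5557.4573 ≈ -0.115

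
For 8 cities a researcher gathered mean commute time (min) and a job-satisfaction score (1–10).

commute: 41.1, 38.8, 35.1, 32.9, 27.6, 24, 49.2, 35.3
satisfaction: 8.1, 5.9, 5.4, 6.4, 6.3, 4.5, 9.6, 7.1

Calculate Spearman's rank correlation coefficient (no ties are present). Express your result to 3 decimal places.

0.738

Rank commute: 7, 6, 4, 3, 2, 1, 8, 5
Rank satisfaction: 7, 3, 2, 5, 4, 1, 8, 6
d = rank(commute) − rank(satisfaction): 0, 3, 2, -2, -2, 0, 0, -1; Σd² = 22
ρ = 1 − 6Σd² / [n(n²−1)] = 1 − 6×22 / (8×63) = 1 − 132/504 ≈ 0.738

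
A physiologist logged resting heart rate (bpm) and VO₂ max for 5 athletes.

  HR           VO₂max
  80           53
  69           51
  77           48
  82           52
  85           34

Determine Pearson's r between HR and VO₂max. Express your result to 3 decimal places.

-0.511

n = 5, Σx = 393, Σy = 238, Σx² = 31039, Σy² = 11574, Σxy = 18609
nΣxy − ΣxΣy = 93045 − 93534 = -489
nΣx² − (Σx)² = 155195 − 154449 = 746; nΣy² − (Σy)² = 57870 − 56644 = 1226
r = -489 / √(746 × 1226) = -489 / 956.3451 ≈ -0.511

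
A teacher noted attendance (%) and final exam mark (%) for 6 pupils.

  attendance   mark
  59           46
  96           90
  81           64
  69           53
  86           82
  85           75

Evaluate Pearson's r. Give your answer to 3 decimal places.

n = 6, Σx = 476, Σy = 410, Σx² = 38640, Σy² = 29470, Σxy = 33622
nΣxy − ΣxΣy = 201732 − 195160 = 6572
nΣx² − (Σx)² = 231840 − 226576 = 5264; nΣy² − (Σy)² = 176820 − 168100 = 8720
r = 6572 / √(5264 × 8720) = 6572 / 6775.1074 ≈ 0.970

0.970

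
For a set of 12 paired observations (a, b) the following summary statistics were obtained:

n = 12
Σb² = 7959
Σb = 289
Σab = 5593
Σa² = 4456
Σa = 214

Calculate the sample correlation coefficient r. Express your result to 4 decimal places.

r = (nΣab − ΣaΣb) / √[(nΣa² − (Σa)²)(nΣb² − (Σb)²)]
Numerator: 12×5593 − 214×289 = 5270
Denominator: √[(53472 − 45796)(95508 − 83521)] = √[7676 × 11987] = 9592.2996
r = 5270 / 9592.2996 ≈ 0.5494

0.5494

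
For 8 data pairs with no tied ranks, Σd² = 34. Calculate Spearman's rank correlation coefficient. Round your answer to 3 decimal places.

ρ = 1 − 6Σd² / [n(n²−1)] = 1 − 6×34 / (8×63)
  = 1 − 204/504 = 1 − 0.4048 ≈ 0.595

0.595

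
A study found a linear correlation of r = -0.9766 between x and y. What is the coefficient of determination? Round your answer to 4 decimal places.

r² = (-0.9766)² = 0.9537

0.9537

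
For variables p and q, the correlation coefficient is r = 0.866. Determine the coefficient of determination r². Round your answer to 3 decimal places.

r² = (0.866)² = 0.750

0.750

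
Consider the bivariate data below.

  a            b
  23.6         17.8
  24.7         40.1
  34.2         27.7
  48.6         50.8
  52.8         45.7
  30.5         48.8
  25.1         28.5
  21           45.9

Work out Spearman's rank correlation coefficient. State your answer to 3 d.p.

Rank a: 2, 3, 6, 7, 8, 5, 4, 1
Rank b: 1, 4, 2, 8, 5, 7, 3, 6
d = rank(a) − rank(b): 1, -1, 4, -1, 3, -2, 1, -5; Σd² = 58
ρ = 1 − 6Σd² / [n(n²−1)] = 1 − 6×58 / (8×63) = 1 − 348/504 ≈ 0.310

0.310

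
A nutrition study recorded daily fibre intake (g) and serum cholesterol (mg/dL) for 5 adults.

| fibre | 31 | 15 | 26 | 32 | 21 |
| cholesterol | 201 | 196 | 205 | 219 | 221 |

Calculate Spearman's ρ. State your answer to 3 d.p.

0.300

Rank fibre: 4, 1, 3, 5, 2
Rank cholesterol: 2, 1, 3, 4, 5
d = rank(fibre) − rank(cholesterol): 2, 0, 0, 1, -3; Σd² = 14
ρ = 1 − 6Σd² / [n(n²−1)] = 1 − 6×14 / (5×24) = 1 − 84/120 ≈ 0.300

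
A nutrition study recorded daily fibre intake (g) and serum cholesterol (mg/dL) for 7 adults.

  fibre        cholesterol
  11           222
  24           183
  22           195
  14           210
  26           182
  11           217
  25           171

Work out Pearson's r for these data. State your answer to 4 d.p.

-0.9645

n = 7, Σx = 133, Σy = 1380, Σx² = 2799, Σy² = 274352, Σxy = 25458
nΣxy − ΣxΣy = 178206 − 183540 = -5334
nΣx² − (Σx)² = 19593 − 17689 = 1904; nΣy² − (Σy)² = 1920464 − 1904400 = 16064
r = -5334 / √(1904 × 16064) = -5334 / 5530.4481 ≈ -0.9645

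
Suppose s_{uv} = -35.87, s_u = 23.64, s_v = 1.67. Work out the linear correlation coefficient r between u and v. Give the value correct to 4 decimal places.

-0.9086

r = Cov(u,v) / (s_u · s_v) = -35.87 / (23.64 × 1.67)
  = -35.87 / 39.4788 ≈ -0.9086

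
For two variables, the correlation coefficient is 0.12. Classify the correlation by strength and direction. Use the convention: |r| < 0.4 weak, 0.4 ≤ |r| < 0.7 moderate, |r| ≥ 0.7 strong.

r = 0.12 > 0 so the relationship is positive.
|r| = 0.12, which falls in the weak range.

weak positive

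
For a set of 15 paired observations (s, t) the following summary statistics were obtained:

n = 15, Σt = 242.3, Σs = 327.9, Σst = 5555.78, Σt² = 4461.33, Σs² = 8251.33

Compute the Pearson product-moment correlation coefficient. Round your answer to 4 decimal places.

0.3365

r = (nΣst − ΣsΣt) / √[(nΣs² − (Σs)²)(nΣt² − (Σt)²)]
Numerator: 15×5555.78 − 327.9×242.3 = 3886.53
Denominator: √[(123769.95 − 107518.41)(66919.95 − 58709.29)] = √[16251.54 × 8210.66] = 11551.4445
r = 3886.53 / 11551.4445 ≈ 0.3365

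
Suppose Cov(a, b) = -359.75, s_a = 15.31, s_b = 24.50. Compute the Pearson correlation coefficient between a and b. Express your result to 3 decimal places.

r = Cov(a,b) / (s_a · s_b) = -359.75 / (15.31 × 24.50)
  = -359.75 / 375.0950 ≈ -0.959

-0.959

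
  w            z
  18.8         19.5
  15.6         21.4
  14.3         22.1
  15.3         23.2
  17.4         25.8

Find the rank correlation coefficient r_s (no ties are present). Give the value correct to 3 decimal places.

Rank w: 5, 3, 1, 2, 4
Rank z: 1, 2, 3, 4, 5
d = rank(w) − rank(z): 4, 1, -2, -2, -1; Σd² = 26
ρ = 1 − 6Σd² / [n(n²−1)] = 1 − 6×26 / (5×24) = 1 − 156/120 ≈ -0.300

-0.300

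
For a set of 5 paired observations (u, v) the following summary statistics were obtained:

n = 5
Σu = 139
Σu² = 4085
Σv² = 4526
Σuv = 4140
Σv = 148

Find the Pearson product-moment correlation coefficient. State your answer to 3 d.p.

0.143

r = (nΣuv − ΣuΣv) / √[(nΣu² − (Σu)²)(nΣv² − (Σv)²)]
Numerator: 5×4140 − 139×148 = 128
Denominator: √[(20425 − 19321)(22630 − 21904)] = √[1104 × 726] = 895.2676
r = 128 / 895.2676 ≈ 0.143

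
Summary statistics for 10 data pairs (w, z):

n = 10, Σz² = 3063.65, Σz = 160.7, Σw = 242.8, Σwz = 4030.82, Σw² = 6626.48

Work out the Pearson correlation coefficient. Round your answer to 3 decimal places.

0.218

r = (nΣwz − ΣwΣz) / √[(nΣw² − (Σw)²)(nΣz² − (Σz)²)]
Numerator: 10×4030.82 − 242.8×160.7 = 1290.24
Denominator: √[(66264.8 − 58951.84)(30636.5 − 25824.49)] = √[7312.96 × 4812.01] = 5932.1191
r = 1290.24 / 5932.1191 ≈ 0.218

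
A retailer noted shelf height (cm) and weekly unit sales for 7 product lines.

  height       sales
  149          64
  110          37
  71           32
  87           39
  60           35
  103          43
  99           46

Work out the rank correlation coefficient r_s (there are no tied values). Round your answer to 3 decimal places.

Rank height: 7, 6, 2, 3, 1, 5, 4
Rank sales: 7, 3, 1, 4, 2, 5, 6
d = rank(height) − rank(sales): 0, 3, 1, -1, -1, 0, -2; Σd² = 16
ρ = 1 − 6Σd² / [n(n²−1)] = 1 − 6×16 / (7×48) = 1 − 96/336 ≈ 0.714

0.714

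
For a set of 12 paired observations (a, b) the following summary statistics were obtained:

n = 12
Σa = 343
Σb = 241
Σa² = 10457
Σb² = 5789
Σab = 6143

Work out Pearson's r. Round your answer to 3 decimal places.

-0.947

r = (nΣab − ΣaΣb) / √[(nΣa² − (Σa)²)(nΣb² − (Σb)²)]
Numerator: 12×6143 − 343×241 = -8947
Denominator: √[(125484 − 117649)(69468 − 58081)] = √[7835 × 11387] = 9445.4828
r = -8947 / 9445.4828 ≈ -0.947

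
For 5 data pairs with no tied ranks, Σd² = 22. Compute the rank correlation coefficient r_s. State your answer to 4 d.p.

-0.1000

ρ = 1 − 6Σd² / [n(n²−1)] = 1 − 6×22 / (5×24)
  = 1 − 132/120 = 1 − 1.10000 ≈ -0.1000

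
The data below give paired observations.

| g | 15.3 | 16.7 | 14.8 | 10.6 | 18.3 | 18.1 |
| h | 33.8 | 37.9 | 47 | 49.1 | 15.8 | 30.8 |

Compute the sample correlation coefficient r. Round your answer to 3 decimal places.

-0.806

n = 6, Σg = 93.8, Σh = 214.4, Σg² = 1506.88, Σh² = 8396.94, Σgh = 3212.75
nΣgh − ΣgΣh = 19276.5 − 20110.72 = -834.22
nΣg² − (Σg)² = 9041.28 − 8798.44 = 242.84; nΣh² − (Σh)² = 50381.64 − 45967.36 = 4414.28
r = -834.22 / √(242.84 × 4414.28) = -834.22 / 1035.3568 ≈ -0.806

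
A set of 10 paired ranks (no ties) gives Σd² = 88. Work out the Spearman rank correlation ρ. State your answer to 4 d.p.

ρ = 1 − 6Σd² / [n(n²−1)] = 1 − 6×88 / (10×99)
  = 1 − 528/990 = 1 − 0.53333 ≈ 0.4667

0.4667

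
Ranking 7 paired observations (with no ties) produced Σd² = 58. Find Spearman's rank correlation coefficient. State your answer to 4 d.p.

ρ = 1 − 6Σd² / [n(n²−1)] = 1 − 6×58 / (7×48)
  = 1 − 348/336 = 1 − 1.03571 ≈ -0.0357

-0.0357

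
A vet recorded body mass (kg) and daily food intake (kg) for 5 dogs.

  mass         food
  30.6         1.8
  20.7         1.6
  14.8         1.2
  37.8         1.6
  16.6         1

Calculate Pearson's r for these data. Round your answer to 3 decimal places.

n = 5, Σx = 120.5, Σy = 7.2, Σx² = 3288.29, Σy² = 10.8, Σxy = 183.04
nΣxy − ΣxΣy = 915.2 − 867.6 = 47.6
nΣx² − (Σx)² = 16441.45 − 14520.25 = 1921.2; nΣy² − (Σy)² = 54 − 51.84 = 2.16
r = 47.6 / √(1921.2 × 2.16) = 47.6 / 64.4189 ≈ 0.739

0.739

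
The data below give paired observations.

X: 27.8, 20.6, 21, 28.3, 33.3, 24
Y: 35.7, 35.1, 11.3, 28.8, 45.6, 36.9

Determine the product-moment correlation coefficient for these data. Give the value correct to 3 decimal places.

n = 6, ΣX = 155, ΣY = 193.4, ΣX² = 4123.98, ΣY² = 6904.6, ΣXY = 5171.94
nΣXY − ΣXΣY = 31031.64 − 29977 = 1054.64
nΣX² − (ΣX)² = 24743.88 − 24025 = 718.88; nΣY² − (ΣY)² = 41427.6 − 37403.56 = 4024.04
r = 1054.64 / √(718.88 × 4024.04) = 1054.64 / 1700.8239 ≈ 0.620

0.620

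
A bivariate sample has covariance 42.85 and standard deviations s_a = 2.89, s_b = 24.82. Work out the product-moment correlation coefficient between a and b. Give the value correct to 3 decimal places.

0.597

r = Cov(a,b) / (s_a · s_b) = 42.85 / (2.89 × 24.82)
  = 42.85 / 71.7298 ≈ 0.597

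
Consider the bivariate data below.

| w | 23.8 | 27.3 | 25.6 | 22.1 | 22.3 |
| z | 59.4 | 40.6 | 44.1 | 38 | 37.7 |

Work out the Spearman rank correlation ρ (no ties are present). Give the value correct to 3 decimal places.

Rank w: 3, 5, 4, 1, 2
Rank z: 5, 3, 4, 2, 1
d = rank(w) − rank(z): -2, 2, 0, -1, 1; Σd² = 10
ρ = 1 − 6Σd² / [n(n²−1)] = 1 − 6×10 / (5×24) = 1 − 60/120 ≈ 0.500

0.500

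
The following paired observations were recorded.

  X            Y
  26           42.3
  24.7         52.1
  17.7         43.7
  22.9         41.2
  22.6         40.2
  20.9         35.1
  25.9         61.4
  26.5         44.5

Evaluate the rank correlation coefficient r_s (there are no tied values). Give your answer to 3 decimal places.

Rank X: 7, 5, 1, 4, 3, 2, 6, 8
Rank Y: 4, 7, 5, 3, 2, 1, 8, 6
d = rank(X) − rank(Y): 3, -2, -4, 1, 1, 1, -2, 2; Σd² = 40
ρ = 1 − 6Σd² / [n(n²−1)] = 1 − 6×40 / (8×63) = 1 − 240/504 ≈ 0.524

0.524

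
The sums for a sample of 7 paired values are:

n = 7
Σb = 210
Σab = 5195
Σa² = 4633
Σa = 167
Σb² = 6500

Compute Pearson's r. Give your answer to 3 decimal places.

0.514

r = (nΣab − ΣaΣb) / √[(nΣa² − (Σa)²)(nΣb² − (Σb)²)]
Numerator: 7×5195 − 167×210 = 1295
Denominator: √[(32431 − 27889)(45500 − 44100)] = √[4542 × 1400] = 2521.6661
r = 1295 / 2521.6661 ≈ 0.514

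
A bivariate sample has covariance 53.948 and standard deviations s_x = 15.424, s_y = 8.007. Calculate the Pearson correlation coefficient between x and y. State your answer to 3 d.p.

0.437

r = Cov(x,y) / (s_x · s_y) = 53.948 / (15.424 × 8.007)
  = 53.948 / 123.5000 ≈ 0.437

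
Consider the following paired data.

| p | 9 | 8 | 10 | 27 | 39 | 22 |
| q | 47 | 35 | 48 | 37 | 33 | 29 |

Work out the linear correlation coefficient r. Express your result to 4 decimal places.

-0.5884

n = 6, Σp = 115, Σq = 229, Σp² = 2979, Σq² = 9037, Σpq = 4107
nΣpq − ΣpΣq = 24642 − 26335 = -1693
nΣp² − (Σp)² = 17874 − 13225 = 4649; nΣq² − (Σq)² = 54222 − 52441 = 1781
r = -1693 / √(4649 × 1781) = -1693 / 2877.4762 ≈ -0.5884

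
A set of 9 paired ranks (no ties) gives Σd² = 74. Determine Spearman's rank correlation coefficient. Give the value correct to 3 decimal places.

0.383

ρ = 1 − 6Σd² / [n(n²−1)] = 1 − 6×74 / (9×80)
  = 1 − 444/720 = 1 − 0.6167 ≈ 0.383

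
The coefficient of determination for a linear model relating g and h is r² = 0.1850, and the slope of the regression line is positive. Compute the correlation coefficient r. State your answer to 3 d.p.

|r| = √0.1850 = 0.430
The association is positive, so r = 0.430.

0.430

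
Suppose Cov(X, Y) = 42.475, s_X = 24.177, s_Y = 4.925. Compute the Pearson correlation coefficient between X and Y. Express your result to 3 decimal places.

0.357

r = Cov(X,Y) / (s_X · s_Y) = 42.475 / (24.177 × 4.925)
  = 42.475 / 119.0717 ≈ 0.357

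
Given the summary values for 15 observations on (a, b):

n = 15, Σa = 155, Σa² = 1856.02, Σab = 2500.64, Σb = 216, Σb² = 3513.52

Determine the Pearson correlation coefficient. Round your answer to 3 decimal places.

0.839

r = (nΣab − ΣaΣb) / √[(nΣa² − (Σa)²)(nΣb² − (Σb)²)]
Numerator: 15×2500.64 − 155×216 = 4029.6
Denominator: √[(27840.3 − 24025)(52702.8 − 46656)] = √[3815.3 × 6046.8] = 4803.1610
r = 4029.6 / 4803.1610 ≈ 0.839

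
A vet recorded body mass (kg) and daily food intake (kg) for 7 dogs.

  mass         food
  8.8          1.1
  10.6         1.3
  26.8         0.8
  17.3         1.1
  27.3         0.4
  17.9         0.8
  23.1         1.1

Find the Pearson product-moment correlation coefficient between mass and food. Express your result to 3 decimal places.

-0.733

n = 7, Σx = 131.8, Σy = 6.6, Σx² = 2806.64, Σy² = 6.76, Σxy = 114.58
nΣxy − ΣxΣy = 802.06 − 869.88 = -67.82
nΣx² − (Σx)² = 19646.48 − 17371.24 = 2275.24; nΣy² − (Σy)² = 47.32 − 43.56 = 3.76
r = -67.82 / √(2275.24 × 3.76) = -67.82 / 92.4927 ≈ -0.733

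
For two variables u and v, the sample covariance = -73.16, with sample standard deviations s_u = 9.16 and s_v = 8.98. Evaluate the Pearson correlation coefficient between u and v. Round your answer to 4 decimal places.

r = Cov(u,v) / (s_u · s_v) = -73.16 / (9.16 × 8.98)
  = -73.16 / 82.2568 ≈ -0.8894

-0.8894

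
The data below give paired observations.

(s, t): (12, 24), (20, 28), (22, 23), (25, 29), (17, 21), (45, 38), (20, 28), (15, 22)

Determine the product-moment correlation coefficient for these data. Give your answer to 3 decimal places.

0.896

n = 8, Σs = 176, Σt = 213, Σs² = 4592, Σt² = 5883, Σst = 5036
nΣst − ΣsΣt = 40288 − 37488 = 2800
nΣs² − (Σs)² = 36736 − 30976 = 5760; nΣt² − (Σt)² = 47064 − 45369 = 1695
r = 2800 / √(5760 × 1695) = 2800 / 3124.6120 ≈ 0.896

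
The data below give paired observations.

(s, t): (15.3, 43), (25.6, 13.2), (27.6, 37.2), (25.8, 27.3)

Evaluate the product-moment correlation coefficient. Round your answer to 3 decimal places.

n = 4, Σs = 94.3, Σt = 120.7, Σs² = 2316.85, Σt² = 4152.37, Σst = 2726.88
nΣst − ΣsΣt = 10907.52 − 11382.01 = -474.49
nΣs² − (Σs)² = 9267.4 − 8892.49 = 374.91; nΣt² − (Σt)² = 16609.48 − 14568.49 = 2040.99
r = -474.49 / √(374.91 × 2040.99) = -474.49 / 874.7500 ≈ -0.542

-0.542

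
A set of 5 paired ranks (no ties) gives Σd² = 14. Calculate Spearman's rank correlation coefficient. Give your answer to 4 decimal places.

0.3000

ρ = 1 − 6Σd² / [n(n²−1)] = 1 − 6×14 / (5×24)
  = 1 − 84/120 = 1 − 0.70000 ≈ 0.3000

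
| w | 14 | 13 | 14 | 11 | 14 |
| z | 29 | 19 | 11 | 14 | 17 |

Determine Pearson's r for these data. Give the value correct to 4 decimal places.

n = 5, Σw = 66, Σz = 90, Σw² = 878, Σz² = 1808, Σwz = 1199
nΣwz − ΣwΣz = 5995 − 5940 = 55
nΣw² − (Σw)² = 4390 − 4356 = 34; nΣz² − (Σz)² = 9040 − 8100 = 940
r = 55 / √(34 × 940) = 55 / 178.7736 ≈ 0.3077

0.3077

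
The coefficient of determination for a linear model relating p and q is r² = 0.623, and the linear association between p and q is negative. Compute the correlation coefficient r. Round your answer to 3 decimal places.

-0.789

|r| = √0.623 = 0.789
The association is negative, so r = −0.789.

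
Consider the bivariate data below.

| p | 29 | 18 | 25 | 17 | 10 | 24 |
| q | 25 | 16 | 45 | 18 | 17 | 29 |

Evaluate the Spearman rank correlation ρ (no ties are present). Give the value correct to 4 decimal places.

Rank p: 6, 3, 5, 2, 1, 4
Rank q: 4, 1, 6, 3, 2, 5
d = rank(p) − rank(q): 2, 2, -1, -1, -1, -1; Σd² = 12
ρ = 1 − 6Σd² / [n(n²−1)] = 1 − 6×12 / (6×35) = 1 − 72/210 ≈ 0.6571

0.6571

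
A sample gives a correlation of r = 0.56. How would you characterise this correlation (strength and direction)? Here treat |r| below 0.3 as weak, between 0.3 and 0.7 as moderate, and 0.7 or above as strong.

r = 0.56 > 0 so the relationship is positive.
|r| = 0.56, which falls in the moderate range.

moderate positive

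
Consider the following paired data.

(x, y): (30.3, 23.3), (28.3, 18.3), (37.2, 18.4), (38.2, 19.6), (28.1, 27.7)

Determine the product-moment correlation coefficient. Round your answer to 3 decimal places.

n = 5, Σx = 162.1, Σy = 107.3, Σx² = 5351.67, Σy² = 2367.79, Σxy = 3435.45
nΣxy − ΣxΣy = 17177.25 − 17393.33 = -216.08
nΣx² − (Σx)² = 26758.35 − 26276.41 = 481.94; nΣy² − (Σy)² = 11838.95 − 11513.29 = 325.66
r = -216.08 / √(481.94 × 325.66) = -216.08 / 396.1674 ≈ -0.545

-0.545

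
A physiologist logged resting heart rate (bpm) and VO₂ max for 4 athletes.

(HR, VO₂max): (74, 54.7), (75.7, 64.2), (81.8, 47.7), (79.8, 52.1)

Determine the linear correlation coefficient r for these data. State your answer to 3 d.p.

-0.706

n = 4, Σx = 311.3, Σy = 218.7, Σx² = 24265.77, Σy² = 12103.43, Σxy = 16967.18
nΣxy − ΣxΣy = 67868.72 − 68081.31 = -212.59
nΣx² − (Σx)² = 97063.08 − 96907.69 = 155.39; nΣy² − (Σy)² = 48413.72 − 47829.69 = 584.03
r = -212.59 / √(155.39 × 584.03) = -212.59 / 301.2514 ≈ -0.706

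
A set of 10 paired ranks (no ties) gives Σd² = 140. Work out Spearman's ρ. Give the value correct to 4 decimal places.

ρ = 1 − 6Σd² / [n(n²−1)] = 1 − 6×140 / (10×99)
  = 1 − 840/990 = 1 − 0.84848 ≈ 0.1515

0.1515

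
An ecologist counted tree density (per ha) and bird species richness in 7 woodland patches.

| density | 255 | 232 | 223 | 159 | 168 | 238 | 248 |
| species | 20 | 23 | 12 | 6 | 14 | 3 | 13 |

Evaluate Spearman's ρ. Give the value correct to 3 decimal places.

Rank density: 7, 4, 3, 1, 2, 5, 6
Rank species: 6, 7, 3, 2, 5, 1, 4
d = rank(density) − rank(species): 1, -3, 0, -1, -3, 4, 2; Σd² = 40
ρ = 1 − 6Σd² / [n(n²−1)] = 1 − 6×40 / (7×48) = 1 − 240/336 ≈ 0.286

0.286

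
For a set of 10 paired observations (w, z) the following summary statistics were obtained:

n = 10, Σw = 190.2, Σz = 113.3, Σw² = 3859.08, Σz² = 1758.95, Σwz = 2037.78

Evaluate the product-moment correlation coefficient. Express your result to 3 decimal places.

r = (nΣwz − ΣwΣz) / √[(nΣw² − (Σw)²)(nΣz² − (Σz)²)]
Numerator: 10×2037.78 − 190.2×113.3 = -1171.86
Denominator: √[(38590.8 − 36176.04)(17589.5 − 12836.89)] = √[2414.76 × 4752.61] = 3387.6854
r = -1171.86 / 3387.6854 ≈ -0.346

-0.346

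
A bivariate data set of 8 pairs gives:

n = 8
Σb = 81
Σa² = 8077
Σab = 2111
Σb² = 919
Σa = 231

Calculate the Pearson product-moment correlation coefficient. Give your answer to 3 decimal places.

r = (nΣab − ΣaΣb) / √[(nΣa² − (Σa)²)(nΣb² − (Σb)²)]
Numerator: 8×2111 − 231×81 = -1823
Denominator: √[(64616 − 53361)(7352 − 6561)] = √[11255 × 791] = 2983.7401
r = -1823 / 2983.7401 ≈ -0.611

-0.611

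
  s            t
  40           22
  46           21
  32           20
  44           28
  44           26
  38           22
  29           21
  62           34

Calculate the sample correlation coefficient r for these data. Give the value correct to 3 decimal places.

0.858

n = 8, Σs = 335, Σt = 194, Σs² = 14741, Σt² = 4866, Σst = 8415
nΣst − ΣsΣt = 67320 − 64990 = 2330
nΣs² − (Σs)² = 117928 − 112225 = 5703; nΣt² − (Σt)² = 38928 − 37636 = 1292
r = 2330 / √(5703 × 1292) = 2330 / 2714.4569 ≈ 0.858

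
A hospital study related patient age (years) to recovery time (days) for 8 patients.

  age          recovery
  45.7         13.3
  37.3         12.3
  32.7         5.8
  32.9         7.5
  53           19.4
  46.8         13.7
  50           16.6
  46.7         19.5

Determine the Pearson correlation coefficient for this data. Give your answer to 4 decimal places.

n = 8, Σx = 345.1, Σy = 108.1, Σx² = 15311.61, Σy² = 1637.93, Σxy = 4913.02
nΣxy − ΣxΣy = 39304.16 − 37305.31 = 1998.85
nΣx² − (Σx)² = 122492.88 − 119094.01 = 3398.87; nΣy² − (Σy)² = 13103.44 − 11685.61 = 1417.83
r = 1998.85 / √(3398.87 × 1417.83) = 1998.85 / 2195.2266 ≈ 0.9105

0.9105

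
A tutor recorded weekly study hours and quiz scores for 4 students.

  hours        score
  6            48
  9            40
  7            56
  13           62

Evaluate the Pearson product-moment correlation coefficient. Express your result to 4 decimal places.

0.4892

n = 4, Σx = 35, Σy = 206, Σx² = 335, Σy² = 10884, Σxy = 1846
nΣxy − ΣxΣy = 7384 − 7210 = 174
nΣx² − (Σx)² = 1340 − 1225 = 115; nΣy² − (Σy)² = 43536 − 42436 = 1100
r = 174 / √(115 × 1100) = 174 / 355.6684 ≈ 0.4892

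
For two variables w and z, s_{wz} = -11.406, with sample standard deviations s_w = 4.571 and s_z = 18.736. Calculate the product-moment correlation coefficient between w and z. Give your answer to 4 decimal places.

-0.1332

r = Cov(w,z) / (s_w · s_z) = -11.406 / (4.571 × 18.736)
  = -11.406 / 85.6423 ≈ -0.1332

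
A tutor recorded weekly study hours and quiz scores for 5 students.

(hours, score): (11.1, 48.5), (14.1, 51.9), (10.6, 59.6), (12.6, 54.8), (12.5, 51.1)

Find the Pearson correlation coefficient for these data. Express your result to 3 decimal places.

n = 5, Σx = 60.9, Σy = 265.9, Σx² = 749.39, Σy² = 14212.27, Σxy = 3231.13
nΣxy − ΣxΣy = 16155.65 − 16193.31 = -37.66
nΣx² − (Σx)² = 3746.95 − 3708.81 = 38.14; nΣy² − (Σy)² = 71061.35 − 70702.81 = 358.54
r = -37.66 / √(38.14 × 358.54) = -37.66 / 116.9389 ≈ -0.322

-0.322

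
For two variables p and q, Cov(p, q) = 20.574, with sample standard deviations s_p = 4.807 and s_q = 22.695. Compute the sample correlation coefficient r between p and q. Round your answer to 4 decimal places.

r = Cov(p,q) / (s_p · s_q) = 20.574 / (4.807 × 22.695)
  = 20.574 / 109.0949 ≈ 0.1886

0.1886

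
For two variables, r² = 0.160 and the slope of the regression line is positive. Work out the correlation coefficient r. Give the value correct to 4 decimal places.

0.4000

|r| = √0.160 = 0.4000
The association is positive, so r = 0.4000.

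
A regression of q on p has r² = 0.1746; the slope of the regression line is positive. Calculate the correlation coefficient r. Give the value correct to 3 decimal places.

|r| = √0.1746 = 0.418
The association is positive, so r = 0.418.

0.418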